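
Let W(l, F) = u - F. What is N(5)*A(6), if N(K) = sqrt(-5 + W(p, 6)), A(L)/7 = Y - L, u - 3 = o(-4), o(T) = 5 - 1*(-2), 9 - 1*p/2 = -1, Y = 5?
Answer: -7*I ≈ -7.0*I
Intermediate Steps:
p = 20 (p = 18 - 2*(-1) = 18 + 2 = 20)
o(T) = 7 (o(T) = 5 + 2 = 7)
u = 10 (u = 3 + 7 = 10)
W(l, F) = 10 - F
A(L) = 35 - 7*L (A(L) = 7*(5 - L) = 35 - 7*L)
N(K) = I (N(K) = sqrt(-5 + (10 - 1*6)) = sqrt(-5 + (10 - 6)) = sqrt(-5 + 4) = sqrt(-1) = I)
N(5)*A(6) = I*(35 - 7*6) = I*(35 - 42) = I*(-7) = -7*I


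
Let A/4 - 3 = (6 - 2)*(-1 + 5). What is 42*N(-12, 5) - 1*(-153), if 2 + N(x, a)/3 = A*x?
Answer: -115011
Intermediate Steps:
A = 76 (A = 12 + 4*((6 - 2)*(-1 + 5)) = 12 + 4*(4*4) = 12 + 4*16 = 12 + 64 = 76)
N(x, a) = -6 + 228*x (N(x, a) = -6 + 3*(76*x) = -6 + 228*x)
42*N(-12, 5) - 1*(-153) = 42*(-6 + 228*(-12)) - 1*(-153) = 42*(-6 - 2736) + 153 = 42*(-2742) + 153 = -115164 + 153 = -115011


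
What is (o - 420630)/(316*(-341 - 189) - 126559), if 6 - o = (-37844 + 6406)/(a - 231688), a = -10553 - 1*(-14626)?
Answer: 95740363198/66927686985 ≈ 1.4305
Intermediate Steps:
a = 4073 (a = -10553 + 14626 = 4073)
o = 1334252/227615 (o = 6 - (-37844 + 6406)/(4073 - 231688) = 6 - (-31438)/(-227615) = 6 - (-31438)*(-1)/227615 = 6 - 1*31438/227615 = 6 - 31438/227615 = 1334252/227615 ≈ 5.8619)
(o - 420630)/(316*(-341 - 189) - 126559) = (1334252/227615 - 420630)/(316*(-341 - 189) - 126559) = -95740363198/(227615*(316*(-530) - 126559)) = -95740363198/(227615*(-167480 - 126559)) = -95740363198/227615/(-294039) = -95740363198/227615*(-1/294039) = 95740363198/66927686985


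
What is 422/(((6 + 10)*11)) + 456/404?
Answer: 31343/8888 ≈ 3.5264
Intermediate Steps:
422/(((6 + 10)*11)) + 456/404 = 422/((16*11)) + 456*(1/404) = 422/176 + 114/101 = 422*(1/176) + 114/101 = 211/88 + 114/101 = 31343/8888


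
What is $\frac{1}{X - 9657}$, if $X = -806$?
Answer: $- \frac{1}{10463} \approx -9.5575 \cdot 10^{-5}$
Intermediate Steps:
$\frac{1}{X - 9657} = \frac{1}{-806 - 9657} = \frac{1}{-10463} = - \frac{1}{10463}$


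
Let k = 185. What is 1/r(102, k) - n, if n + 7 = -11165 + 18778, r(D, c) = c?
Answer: -1407109/185 ≈ -7606.0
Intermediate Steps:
n = 7606 (n = -7 + (-11165 + 18778) = -7 + 7613 = 7606)
1/r(102, k) - n = 1/185 - 1*7606 = 1/185 - 7606 = -1407109/185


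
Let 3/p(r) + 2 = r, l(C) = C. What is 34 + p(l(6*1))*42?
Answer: 131/2 ≈ 65.500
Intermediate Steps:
p(r) = 3/(-2 + r)
34 + p(l(6*1))*42 = 34 + (3/(-2 + 6*1))*42 = 34 + (3/(-2 + 6))*42 = 34 + (3/4)*42 = 34 + (3*(¼))*42 = 34 + (¾)*42 = 34 + 63/2 = 131/2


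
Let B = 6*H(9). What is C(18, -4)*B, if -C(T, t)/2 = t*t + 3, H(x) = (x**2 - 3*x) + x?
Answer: -14364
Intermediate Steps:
H(x) = x**2 - 2*x
C(T, t) = -6 - 2*t**2 (C(T, t) = -2*(t*t + 3) = -2*(t**2 + 3) = -2*(3 + t**2) = -6 - 2*t**2)
B = 378 (B = 6*(9*(-2 + 9)) = 6*(9*7) = 6*63 = 378)
C(18, -4)*B = (-6 - 2*(-4)**2)*378 = (-6 - 2*16)*378 = (-6 - 32)*378 = -38*378 = -14364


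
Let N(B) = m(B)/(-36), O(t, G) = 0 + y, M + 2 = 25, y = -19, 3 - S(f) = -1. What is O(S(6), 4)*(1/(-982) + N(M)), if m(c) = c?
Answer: 214909/17676 ≈ 12.158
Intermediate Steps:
S(f) = 4 (S(f) = 3 - 1*(-1) = 3 + 1 = 4)
M = 23 (M = -2 + 25 = 23)
O(t, G) = -19 (O(t, G) = 0 - 19 = -19)
N(B) = -B/36 (N(B) = B/(-36) = B*(-1/36) = -B/36)
O(S(6), 4)*(1/(-982) + N(M)) = -19*(1/(-982) - 1/36*23) = -19*(-1/982 - 23/36) = -19*(-11311/17676) = 214909/17676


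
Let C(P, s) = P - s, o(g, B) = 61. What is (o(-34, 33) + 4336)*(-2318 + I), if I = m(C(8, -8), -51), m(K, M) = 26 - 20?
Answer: -10165864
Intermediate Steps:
m(K, M) = 6
I = 6
(o(-34, 33) + 4336)*(-2318 + I) = (61 + 4336)*(-2318 + 6) = 4397*(-2312) = -10165864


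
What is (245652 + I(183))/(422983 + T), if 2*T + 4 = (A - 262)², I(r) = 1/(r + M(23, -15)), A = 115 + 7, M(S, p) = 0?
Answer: 44954317/79198923 ≈ 0.56761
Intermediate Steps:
A = 122
I(r) = 1/r (I(r) = 1/(r + 0) = 1/r)
T = 9798 (T = -2 + (122 - 262)²/2 = -2 + (½)*(-140)² = -2 + (½)*19600 = -2 + 9800 = 9798)
(245652 + I(183))/(422983 + T) = (245652 + 1/183)/(422983 + 9798) = (245652 + 1/183)/432781 = (44954317/183)*(1/432781) = 44954317/79198923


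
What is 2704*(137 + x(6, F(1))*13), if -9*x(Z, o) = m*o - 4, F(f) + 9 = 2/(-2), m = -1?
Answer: 1041040/3 ≈ 3.4701e+5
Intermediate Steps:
F(f) = -10 (F(f) = -9 + 2/(-2) = -9 + 2*(-1/2) = -9 - 1 = -10)
x(Z, o) = 4/9 + o/9 (x(Z, o) = -(-o - 4)/9 = -(-4 - o)/9 = 4/9 + o/9)
2704*(137 + x(6, F(1))*13) = 2704*(137 + (4/9 + (1/9)*(-10))*13) = 2704*(137 + (4/9 - 10/9)*13) = 2704*(137 - 2/3*13) = 2704*(137 - 26/3) = 2704*(385/3) = 1041040/3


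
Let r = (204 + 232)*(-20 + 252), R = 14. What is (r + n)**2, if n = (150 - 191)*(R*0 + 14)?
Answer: 10115934084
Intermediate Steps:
r = 101152 (r = 436*232 = 101152)
n = -574 (n = (150 - 191)*(14*0 + 14) = -41*(0 + 14) = -41*14 = -574)
(r + n)**2 = (101152 - 574)**2 = 100578**2 = 10115934084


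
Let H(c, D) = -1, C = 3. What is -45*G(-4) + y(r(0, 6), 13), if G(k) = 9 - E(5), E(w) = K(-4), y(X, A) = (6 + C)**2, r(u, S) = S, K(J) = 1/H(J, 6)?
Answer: -369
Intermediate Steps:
K(J) = -1 (K(J) = 1/(-1) = -1)
y(X, A) = 81 (y(X, A) = (6 + 3)**2 = 9**2 = 81)
E(w) = -1
G(k) = 10 (G(k) = 9 - 1*(-1) = 9 + 1 = 10)
-45*G(-4) + y(r(0, 6), 13) = -45*10 + 81 = -450 + 81 = -369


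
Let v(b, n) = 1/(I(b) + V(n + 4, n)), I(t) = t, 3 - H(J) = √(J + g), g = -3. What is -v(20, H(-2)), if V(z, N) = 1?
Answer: -1/21 ≈ -0.047619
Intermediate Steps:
H(J) = 3 - √(-3 + J) (H(J) = 3 - √(J - 3) = 3 - √(-3 + J))
v(b, n) = 1/(1 + b) (v(b, n) = 1/(b + 1) = 1/(1 + b))
-v(20, H(-2)) = -1/(1 + 20) = -1/21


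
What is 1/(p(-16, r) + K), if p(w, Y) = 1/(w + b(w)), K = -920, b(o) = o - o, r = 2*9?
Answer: -16/14721 ≈ -0.0010869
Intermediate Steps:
r = 18
b(o) = 0
p(w, Y) = 1/w (p(w, Y) = 1/(w + 0) = 1/w)
1/(p(-16, r) + K) = 1/(1/(-16) - 920) = 1/(-1/16 - 920) = 1/(-14721/16) = -16/14721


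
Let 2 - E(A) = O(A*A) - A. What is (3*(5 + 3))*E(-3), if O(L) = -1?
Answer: 0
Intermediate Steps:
E(A) = 3 + A (E(A) = 2 - (-1 - A) = 2 + (1 + A) = 3 + A)
(3*(5 + 3))*E(-3) = (3*(5 + 3))*(3 - 3) = (3*8)*0 = 24*0 = 0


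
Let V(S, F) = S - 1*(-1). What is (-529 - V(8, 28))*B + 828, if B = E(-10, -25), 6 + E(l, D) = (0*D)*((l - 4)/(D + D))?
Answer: 4056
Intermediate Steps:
V(S, F) = 1 + S (V(S, F) = S + 1 = 1 + S)
E(l, D) = -6 (E(l, D) = -6 + (0*D)*((l - 4)/(D + D)) = -6 + 0*((-4 + l)/((2*D))) = -6 + 0*((-4 + l)*(1/(2*D))) = -6 + 0*((-4 + l)/(2*D)) = -6 + 0 = -6)
B = -6
(-529 - V(8, 28))*B + 828 = (-529 - (1 + 8))*(-6) + 828 = (-529 - 1*9)*(-6) + 828 = (-529 - 9)*(-6) + 828 = -538*(-6) + 828 = 3228 + 828 = 4056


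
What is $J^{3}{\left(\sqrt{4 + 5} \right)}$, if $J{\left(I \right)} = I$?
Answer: $27$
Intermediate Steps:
$J^{3}{\left(\sqrt{4 + 5} \right)} = \left(\sqrt{4 + 5}\right)^{3} = \left(\sqrt{9}\right)^{3} = 3^{3} = 27$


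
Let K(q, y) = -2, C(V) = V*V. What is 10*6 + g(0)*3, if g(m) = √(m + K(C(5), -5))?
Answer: 60 + 3*I*√2 ≈ 60.0 + 4.2426*I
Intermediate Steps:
C(V) = V²
g(m) = √(-2 + m) (g(m) = √(m - 2) = √(-2 + m))
10*6 + g(0)*3 = 10*6 + √(-2 + 0)*3 = 60 + √(-2)*3 = 60 + (I*√2)*3 = 60 + 3*I*√2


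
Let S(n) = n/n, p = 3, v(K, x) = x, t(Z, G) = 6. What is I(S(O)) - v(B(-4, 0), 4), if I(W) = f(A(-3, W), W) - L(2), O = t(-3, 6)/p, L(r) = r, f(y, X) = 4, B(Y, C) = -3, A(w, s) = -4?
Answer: -2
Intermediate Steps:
O = 2 (O = 6/3 = 6*(⅓) = 2)
S(n) = 1
I(W) = 2 (I(W) = 4 - 1*2 = 4 - 2 = 2)
I(S(O)) - v(B(-4, 0), 4) = 2 - 1*4 = 2 - 4 = -2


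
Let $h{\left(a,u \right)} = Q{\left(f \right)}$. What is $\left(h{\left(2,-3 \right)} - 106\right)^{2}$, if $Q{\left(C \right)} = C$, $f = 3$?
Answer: $10609$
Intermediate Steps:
$h{\left(a,u \right)} = 3$
$\left(h{\left(2,-3 \right)} - 106\right)^{2} = \left(3 - 106\right)^{2} = \left(-103\right)^{2} = 10609$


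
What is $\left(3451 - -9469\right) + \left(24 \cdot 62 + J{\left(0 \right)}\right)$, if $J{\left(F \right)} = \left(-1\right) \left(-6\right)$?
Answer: $14414$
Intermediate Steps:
$J{\left(F \right)} = 6$
$\left(3451 - -9469\right) + \left(24 \cdot 62 + J{\left(0 \right)}\right) = \left(3451 - -9469\right) + \left(24 \cdot 62 + 6\right) = \left(3451 + 9469\right) + \left(1488 + 6\right) = 12920 + 1494 = 14414$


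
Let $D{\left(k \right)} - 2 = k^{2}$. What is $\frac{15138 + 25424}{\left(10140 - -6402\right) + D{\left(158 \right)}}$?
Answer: $\frac{20281}{20754} \approx 0.97721$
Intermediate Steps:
$D{\left(k \right)} = 2 + k^{2}$
$\frac{15138 + 25424}{\left(10140 - -6402\right) + D{\left(158 \right)}} = \frac{15138 + 25424}{\left(10140 - -6402\right) + \left(2 + 158^{2}\right)} = \frac{40562}{\left(10140 + 6402\right) + \left(2 + 24964\right)} = \frac{40562}{16542 + 24966} = \frac{40562}{41508} = 40562 \cdot \frac{1}{41508} = \frac{20281}{20754}$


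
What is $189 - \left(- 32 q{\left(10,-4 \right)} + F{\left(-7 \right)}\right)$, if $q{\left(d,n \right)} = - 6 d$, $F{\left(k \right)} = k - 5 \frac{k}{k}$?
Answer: $-1719$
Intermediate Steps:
$F{\left(k \right)} = -5 + k$ ($F{\left(k \right)} = k - 5 = -5 + k$)
$189 - \left(- 32 q{\left(10,-4 \right)} + F{\left(-7 \right)}\right) = 189 - \left(- 32 \left(\left(-6\right) 10\right) - 12\right) = 189 - \left(\left(-32\right) \left(-60\right) - 12\right) = 189 - \left(1920 - 12\right) = 189 - 1908 = -1719$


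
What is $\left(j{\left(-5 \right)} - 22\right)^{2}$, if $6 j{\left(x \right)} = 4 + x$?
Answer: $\frac{17689}{36} \approx 491.36$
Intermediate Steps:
$j{\left(x \right)} = \frac{2}{3} + \frac{x}{6}$ ($j{\left(x \right)} = \frac{4 + x}{6} = \frac{2}{3} + \frac{x}{6}$)
$\left(j{\left(-5 \right)} - 22\right)^{2} = \left(\left(\frac{2}{3} + \frac{1}{6} \left(-5\right)\right) - 22\right)^{2} = \left(\left(\frac{2}{3} - \frac{5}{6}\right) - 22\right)^{2} = \left(- \frac{1}{6} - 22\right)^{2} = \left(- \frac{133}{6}\right)^{2} = \frac{17689}{36}$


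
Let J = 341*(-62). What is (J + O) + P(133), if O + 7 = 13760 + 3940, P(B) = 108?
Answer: -3341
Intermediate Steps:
O = 17693 (O = -7 + (13760 + 3940) = -7 + 17700 = 17693)
J = -21142
(J + O) + P(133) = (-21142 + 17693) + 108 = -3449 + 108 = -3341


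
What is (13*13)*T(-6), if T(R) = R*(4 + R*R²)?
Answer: 214968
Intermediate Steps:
T(R) = R*(4 + R³)
(13*13)*T(-6) = (13*13)*(-6*(4 + (-6)³)) = 169*(-6*(4 - 216)) = 169*(-6*(-212)) = 169*1272 = 214968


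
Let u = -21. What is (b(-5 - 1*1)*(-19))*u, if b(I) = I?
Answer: -2394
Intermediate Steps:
(b(-5 - 1*1)*(-19))*u = ((-5 - 1*1)*(-19))*(-21) = ((-5 - 1)*(-19))*(-21) = -6*(-19)*(-21) = 114*(-21) = -2394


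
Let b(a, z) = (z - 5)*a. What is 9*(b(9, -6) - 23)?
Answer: -1098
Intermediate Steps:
b(a, z) = a*(-5 + z) (b(a, z) = (-5 + z)*a = a*(-5 + z))
9*(b(9, -6) - 23) = 9*(9*(-5 - 6) - 23) = 9*(9*(-11) - 23) = 9*(-99 - 23) = 9*(-122) = -1098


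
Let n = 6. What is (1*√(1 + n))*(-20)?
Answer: -20*√7 ≈ -52.915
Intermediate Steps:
(1*√(1 + n))*(-20) = (1*√(1 + 6))*(-20) = (1*√7)*(-20) = √7*(-20) = -20*√7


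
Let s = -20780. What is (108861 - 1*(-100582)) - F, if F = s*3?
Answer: 271783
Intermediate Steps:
F = -62340 (F = -20780*3 = -62340)
(108861 - 1*(-100582)) - F = (108861 - 1*(-100582)) - 1*(-62340) = (108861 + 100582) + 62340 = 209443 + 62340 = 271783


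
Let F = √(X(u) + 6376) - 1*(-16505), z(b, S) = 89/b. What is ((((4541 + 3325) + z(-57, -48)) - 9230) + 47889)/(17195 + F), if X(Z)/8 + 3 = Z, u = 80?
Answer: 5585429575/4045870716 - 662959*√437/4045870716 ≈ 1.3771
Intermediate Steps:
X(Z) = -24 + 8*Z
F = 16505 + 4*√437 (F = √((-24 + 8*80) + 6376) - 1*(-16505) = √((-24 + 640) + 6376) + 16505 = √(616 + 6376) + 16505 = √6992 + 16505 = 4*√437 + 16505 = 16505 + 4*√437 ≈ 16589.)
((((4541 + 3325) + z(-57, -48)) - 9230) + 47889)/(17195 + F) = ((((4541 + 3325) + 89/(-57)) - 9230) + 47889)/(17195 + (16505 + 4*√437)) = (((7866 + 89*(-1/57)) - 9230) + 47889)/(33700 + 4*√437) = (((7866 - 89/57) - 9230) + 47889)/(33700 + 4*√437) = ((448273/57 - 9230) + 47889)/(33700 + 4*√437) = (-77837/57 + 47889)/(33700 + 4*√437) = 2651836/(57*(33700 + 4*√437))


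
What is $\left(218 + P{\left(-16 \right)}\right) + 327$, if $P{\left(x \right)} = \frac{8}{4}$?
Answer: $547$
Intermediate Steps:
$P{\left(x \right)} = 2$ ($P{\left(x \right)} = 8 \cdot \frac{1}{4} = 2$)
$\left(218 + P{\left(-16 \right)}\right) + 327 = \left(218 + 2\right) + 327 = 220 + 327 = 547$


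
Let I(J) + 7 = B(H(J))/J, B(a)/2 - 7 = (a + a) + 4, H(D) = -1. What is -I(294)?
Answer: 340/49 ≈ 6.9388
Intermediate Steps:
B(a) = 22 + 4*a (B(a) = 14 + 2*((a + a) + 4) = 14 + 2*(2*a + 4) = 14 + 2*(4 + 2*a) = 14 + (8 + 4*a) = 22 + 4*a)
I(J) = -7 + 18/J (I(J) = -7 + (22 + 4*(-1))/J = -7 + (22 - 4)/J = -7 + 18/J)
-I(294) = -(-7 + 18/294) = -(-7 + 18*(1/294)) = -(-7 + 3/49) = -1*(-340/49) = 340/49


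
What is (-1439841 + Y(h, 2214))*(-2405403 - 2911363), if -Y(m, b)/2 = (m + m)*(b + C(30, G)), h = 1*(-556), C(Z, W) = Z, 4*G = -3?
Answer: -18878852464290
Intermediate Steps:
G = -¾ (G = (¼)*(-3) = -¾ ≈ -0.75000)
h = -556
Y(m, b) = -4*m*(30 + b) (Y(m, b) = -2*(m + m)*(b + 30) = -2*2*m*(30 + b) = -4*m*(30 + b))
(-1439841 + Y(h, 2214))*(-2405403 - 2911363) = (-1439841 - 4*(-556)*(30 + 2214))*(-2405403 - 2911363) = (-1439841 - 4*(-556)*2244)*(-5316766) = (-1439841 + 4990656)*(-5316766) = 3550815*(-5316766) = -18878852464290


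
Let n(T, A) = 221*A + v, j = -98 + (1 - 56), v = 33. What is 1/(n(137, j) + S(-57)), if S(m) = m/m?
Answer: -1/33779 ≈ -2.9604e-5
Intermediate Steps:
S(m) = 1
j = -153 (j = -98 - 55 = -153)
n(T, A) = 33 + 221*A (n(T, A) = 221*A + 33 = 33 + 221*A)
1/(n(137, j) + S(-57)) = 1/((33 + 221*(-153)) + 1) = 1/((33 - 33813) + 1) = 1/(-33780 + 1) = 1/(-33779) = -1/33779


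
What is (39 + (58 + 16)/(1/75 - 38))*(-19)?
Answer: -54207/77 ≈ -703.99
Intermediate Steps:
(39 + (58 + 16)/(1/75 - 38))*(-19) = (39 + 74/(1/75 - 38))*(-19) = (39 + 74/(-2849/75))*(-19) = (39 + 74*(-75/2849))*(-19) = (39 - 150/77)*(-19) = (2853/77)*(-19) = -54207/77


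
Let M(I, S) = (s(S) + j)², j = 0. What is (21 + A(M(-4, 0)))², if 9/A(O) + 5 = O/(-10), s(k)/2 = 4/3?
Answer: 24920064/66049 ≈ 377.30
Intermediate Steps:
s(k) = 8/3 (s(k) = 2*(4/3) = 8/3)
M(I, S) = 64/9 (M(I, S) = (8/3 + 0)² = (8/3)² = 64/9)
A(O) = 9/(-5 - O/10) (A(O) = 9/(-5 + O/(-10)) = 9/(-5 + O*(-⅒)) = 9/(-5 - O/10))
(21 + A(M(-4, 0)))² = (21 - 90/(50 + 64/9))² = (21 - 90/514/9)² = (21 - 90*9/514)² = (21 - 405/257)² = (4992/257)² = 24920064/66049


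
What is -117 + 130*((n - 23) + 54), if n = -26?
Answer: 533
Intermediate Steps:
-117 + 130*((n - 23) + 54) = -117 + 130*((-26 - 23) + 54) = -117 + 130*(-49 + 54) = -117 + 130*5 = -117 + 650 = 533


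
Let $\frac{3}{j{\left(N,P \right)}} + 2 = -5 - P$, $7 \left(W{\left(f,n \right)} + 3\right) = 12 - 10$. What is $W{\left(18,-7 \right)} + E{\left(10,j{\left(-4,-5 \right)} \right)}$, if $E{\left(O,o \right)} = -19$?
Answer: $- \frac{152}{7} \approx -21.714$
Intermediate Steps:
$W{\left(f,n \right)} = - \frac{19}{7}$ ($W{\left(f,n \right)} = -3 + \frac{12 - 10}{7} = -3 + \frac{1}{7} \cdot 2 = -3 + \frac{2}{7} = - \frac{19}{7}$)
$j{\left(N,P \right)} = \frac{3}{-7 - P}$ ($j{\left(N,P \right)} = \frac{3}{-2 - \left(5 + P\right)} = \frac{3}{-7 - P}$)
$W{\left(18,-7 \right)} + E{\left(10,j{\left(-4,-5 \right)} \right)} = - \frac{19}{7} - 19 = - \frac{152}{7}$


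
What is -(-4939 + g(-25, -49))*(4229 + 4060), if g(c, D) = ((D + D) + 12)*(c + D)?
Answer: -11811825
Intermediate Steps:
g(c, D) = (12 + 2*D)*(D + c) (g(c, D) = (2*D + 12)*(D + c) = (12 + 2*D)*(D + c))
-(-4939 + g(-25, -49))*(4229 + 4060) = -(-4939 + (2*(-49)² + 12*(-49) + 12*(-25) + 2*(-49)*(-25)))*(4229 + 4060) = -(-4939 + (2*2401 - 588 - 300 + 2450))*8289 = -(-4939 + (4802 - 588 - 300 + 2450))*8289 = -(-4939 + 6364)*8289 = -1425*8289 = -1*11811825 = -11811825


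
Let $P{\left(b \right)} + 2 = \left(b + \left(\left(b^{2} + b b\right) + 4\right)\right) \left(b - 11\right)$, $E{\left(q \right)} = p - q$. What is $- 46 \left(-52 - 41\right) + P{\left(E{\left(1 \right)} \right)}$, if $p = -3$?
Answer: $3796$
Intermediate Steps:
$E{\left(q \right)} = -3 - q$
$P{\left(b \right)} = -2 + \left(-11 + b\right) \left(4 + b + 2 b^{2}\right)$ ($P{\left(b \right)} = -2 + \left(b + \left(\left(b^{2} + b b\right) + 4\right)\right) \left(b - 11\right) = -2 + \left(b + \left(\left(b^{2} + b^{2}\right) + 4\right)\right) \left(-11 + b\right) = -2 + \left(b + \left(2 b^{2} + 4\right)\right) \left(-11 + b\right) = -2 + \left(b + \left(4 + 2 b^{2}\right)\right) \left(-11 + b\right) = -2 + \left(4 + b + 2 b^{2}\right) \left(-11 + b\right) = -2 + \left(-11 + b\right) \left(4 + b + 2 b^{2}\right)$)
$- 46 \left(-52 - 41\right) + P{\left(E{\left(1 \right)} \right)} = - 46 \left(-52 - 41\right) - \left(46 - 2 \left(-3 - 1\right)^{3} + 7 \left(-3 - 1\right) + 21 \left(-3 - 1\right)^{2}\right) = \left(-46\right) \left(-93\right) - \left(46 - 2 \left(-3 - 1\right)^{3} + 7 \left(-3 - 1\right) + 21 \left(-3 - 1\right)^{2}\right) = 4278 - \left(18 + 128 + 336\right) = 4278 + \left(-46 - 336 + 28 + 2 \left(-64\right)\right) = 4278 - 482 = 3796$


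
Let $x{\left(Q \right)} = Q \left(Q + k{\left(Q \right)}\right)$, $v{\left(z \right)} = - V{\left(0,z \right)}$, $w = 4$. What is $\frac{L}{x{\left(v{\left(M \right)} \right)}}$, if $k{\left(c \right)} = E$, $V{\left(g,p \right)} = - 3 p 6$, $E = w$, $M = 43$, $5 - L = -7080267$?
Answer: $\frac{1770068}{150543} \approx 11.758$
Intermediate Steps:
$L = 7080272$ ($L = 5 - -7080267 = 5 + 7080267 = 7080272$)
$E = 4$
$V{\left(g,p \right)} = - 18 p$
$k{\left(c \right)} = 4$
$v{\left(z \right)} = 18 z$ ($v{\left(z \right)} = - \left(-18\right) z = 18 z$)
$x{\left(Q \right)} = Q \left(4 + Q\right)$ ($x{\left(Q \right)} = Q \left(Q + 4\right) = Q \left(4 + Q\right)$)
$\frac{L}{x{\left(v{\left(M \right)} \right)}} = \frac{7080272}{18 \cdot 43 \left(4 + 18 \cdot 43\right)} = \frac{7080272}{774 \left(4 + 774\right)} = \frac{7080272}{774 \cdot 778} = \frac{7080272}{602172} = 7080272 \cdot \frac{1}{602172} = \frac{1770068}{150543}$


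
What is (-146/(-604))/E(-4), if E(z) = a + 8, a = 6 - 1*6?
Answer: 73/2416 ≈ 0.030215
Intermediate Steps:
a = 0 (a = 6 - 6 = 0)
E(z) = 8 (E(z) = 0 + 8 = 8)
(-146/(-604))/E(-4) = -146/(-604)/8 = -146*(-1/604)*(⅛) = (73/302)*(⅛) = 73/2416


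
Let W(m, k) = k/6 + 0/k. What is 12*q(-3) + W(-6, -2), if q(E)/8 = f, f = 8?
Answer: 2303/3 ≈ 767.67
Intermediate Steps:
W(m, k) = k/6 (W(m, k) = k*(⅙) + 0 = k/6 + 0 = k/6)
q(E) = 64 (q(E) = 8*8 = 64)
12*q(-3) + W(-6, -2) = 12*64 + (⅙)*(-2) = 768 - ⅓ = 2303/3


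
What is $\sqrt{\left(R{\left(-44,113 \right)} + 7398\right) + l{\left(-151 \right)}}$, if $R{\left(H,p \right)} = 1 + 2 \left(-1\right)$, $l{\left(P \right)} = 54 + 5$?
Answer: $4 \sqrt{466} \approx 86.348$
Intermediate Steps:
$l{\left(P \right)} = 59$
$R{\left(H,p \right)} = -1$ ($R{\left(H,p \right)} = 1 - 2 = -1$)
$\sqrt{\left(R{\left(-44,113 \right)} + 7398\right) + l{\left(-151 \right)}} = \sqrt{\left(-1 + 7398\right) + 59} = \sqrt{7397 + 59} = \sqrt{7456} = 4 \sqrt{466}$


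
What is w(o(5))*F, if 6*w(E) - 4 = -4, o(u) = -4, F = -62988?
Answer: 0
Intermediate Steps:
w(E) = 0 (w(E) = 2/3 + (1/6)*(-4) = 2/3 - 2/3 = 0)
w(o(5))*F = 0*(-62988) = 0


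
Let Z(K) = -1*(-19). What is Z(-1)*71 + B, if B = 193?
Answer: 1542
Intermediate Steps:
Z(K) = 19
Z(-1)*71 + B = 19*71 + 193 = 1349 + 193 = 1542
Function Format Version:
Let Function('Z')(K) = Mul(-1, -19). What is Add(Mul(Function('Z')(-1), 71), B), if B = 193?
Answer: 1542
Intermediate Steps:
Function('Z')(K) = 19
Add(Mul(Function('Z')(-1), 71), B) = Add(Mul(19, 71), 193) = Add(1349, 193) = 1542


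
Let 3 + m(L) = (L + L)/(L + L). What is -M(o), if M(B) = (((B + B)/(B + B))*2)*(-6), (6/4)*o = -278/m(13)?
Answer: 12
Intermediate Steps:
m(L) = -2 (m(L) = -3 + (L + L)/(L + L) = -3 + (2*L)/((2*L)) = -3 + (2*L)*(1/(2*L)) = -3 + 1 = -2)
o = 278/3 (o = 2*(-278/(-2))/3 = 2*(-278*(-½))/3 = (⅔)*139 = 278/3 ≈ 92.667)
M(B) = -12 (M(B) = (((2*B)/((2*B)))*2)*(-6) = (((2*B)*(1/(2*B)))*2)*(-6) = (1*2)*(-6) = 2*(-6) = -12)
-M(o) = -1*(-12) = 12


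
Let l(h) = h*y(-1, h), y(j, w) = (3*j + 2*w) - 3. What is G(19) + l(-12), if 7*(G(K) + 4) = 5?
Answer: 2497/7 ≈ 356.71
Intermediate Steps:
y(j, w) = -3 + 2*w + 3*j (y(j, w) = (2*w + 3*j) - 3 = -3 + 2*w + 3*j)
l(h) = h*(-6 + 2*h) (l(h) = h*(-3 + 2*h + 3*(-1)) = h*(-3 + 2*h - 3) = h*(-6 + 2*h))
G(K) = -23/7 (G(K) = -4 + (⅐)*5 = -4 + 5/7 = -23/7)
G(19) + l(-12) = -23/7 + 2*(-12)*(-3 - 12) = -23/7 + 2*(-12)*(-15) = -23/7 + 360 = 2497/7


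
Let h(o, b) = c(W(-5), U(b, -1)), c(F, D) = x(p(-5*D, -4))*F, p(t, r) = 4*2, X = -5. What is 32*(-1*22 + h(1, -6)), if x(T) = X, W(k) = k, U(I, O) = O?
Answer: 96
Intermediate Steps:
p(t, r) = 8
x(T) = -5
c(F, D) = -5*F
h(o, b) = 25 (h(o, b) = -5*(-5) = 25)
32*(-1*22 + h(1, -6)) = 32*(-1*22 + 25) = 32*(-22 + 25) = 32*3 = 96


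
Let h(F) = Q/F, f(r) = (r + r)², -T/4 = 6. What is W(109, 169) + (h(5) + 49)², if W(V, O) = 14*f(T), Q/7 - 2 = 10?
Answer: 914641/25 ≈ 36586.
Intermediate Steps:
T = -24 (T = -4*6 = -24)
Q = 84 (Q = 14 + 7*10 = 14 + 70 = 84)
f(r) = 4*r² (f(r) = (2*r)² = 4*r²)
h(F) = 84/F
W(V, O) = 32256 (W(V, O) = 14*(4*(-24)²) = 14*(4*576) = 14*2304 = 32256)
W(109, 169) + (h(5) + 49)² = 32256 + (84/5 + 49)² = 32256 + (329/5)² = 32256 + 108241/25 = 914641/25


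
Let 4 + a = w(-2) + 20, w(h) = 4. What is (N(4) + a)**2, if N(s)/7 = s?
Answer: 2304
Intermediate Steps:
N(s) = 7*s
a = 20 (a = -4 + (4 + 20) = -4 + 24 = 20)
(N(4) + a)**2 = (7*4 + 20)**2 = (28 + 20)**2 = 48**2 = 2304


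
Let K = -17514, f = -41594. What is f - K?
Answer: -24080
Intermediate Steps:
f - K = -41594 - 1*(-17514) = -41594 + 17514 = -24080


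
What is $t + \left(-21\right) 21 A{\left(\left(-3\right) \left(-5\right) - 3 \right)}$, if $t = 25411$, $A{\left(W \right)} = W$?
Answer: $20119$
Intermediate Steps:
$t + \left(-21\right) 21 A{\left(\left(-3\right) \left(-5\right) - 3 \right)} = 25411 + \left(-21\right) 21 \left(\left(-3\right) \left(-5\right) - 3\right) = 25411 - 441 \left(15 - 3\right) = 25411 - 5292 = 20119$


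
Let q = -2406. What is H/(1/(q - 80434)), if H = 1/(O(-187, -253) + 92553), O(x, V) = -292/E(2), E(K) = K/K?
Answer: -82840/92261 ≈ -0.89789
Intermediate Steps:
E(K) = 1
O(x, V) = -292 (O(x, V) = -292/1 = -292*1 = -292)
H = 1/92261 (H = 1/(-292 + 92553) = 1/92261 ≈ 1.0839e-5)
H/(1/(q - 80434)) = 1/(92261*(1/(-2406 - 80434))) = 1/(92261*(1/(-82840))) = 1/(92261*(-1/82840)) = (1/92261)*(-82840) = -82840/92261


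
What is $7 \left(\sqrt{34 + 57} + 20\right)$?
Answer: $140 + 7 \sqrt{91} \approx 206.78$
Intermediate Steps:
$7 \left(\sqrt{34 + 57} + 20\right) = 7 \left(\sqrt{91} + 20\right) = 7 \left(20 + \sqrt{91}\right) = 140 + 7 \sqrt{91}$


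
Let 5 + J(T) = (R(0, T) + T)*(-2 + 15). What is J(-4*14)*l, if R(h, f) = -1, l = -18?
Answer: 13428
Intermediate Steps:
J(T) = -18 + 13*T (J(T) = -5 + (-1 + T)*(-2 + 15) = -5 + (-1 + T)*13 = -5 + (-13 + 13*T) = -18 + 13*T)
J(-4*14)*l = (-18 + 13*(-4*14))*(-18) = (-18 + 13*(-56))*(-18) = (-18 - 728)*(-18) = -746*(-18) = 13428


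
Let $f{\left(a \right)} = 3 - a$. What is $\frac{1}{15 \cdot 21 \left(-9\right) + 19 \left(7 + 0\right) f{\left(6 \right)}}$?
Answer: $- \frac{1}{3234} \approx -0.00030921$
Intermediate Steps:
$\frac{1}{15 \cdot 21 \left(-9\right) + 19 \left(7 + 0\right) f{\left(6 \right)}} = \frac{1}{15 \cdot 21 \left(-9\right) + 19 \left(7 + 0\right) \left(3 - 6\right)} = \frac{1}{315 \left(-9\right) + 19 \cdot 7 \left(3 - 6\right)} = \frac{1}{-2835 + 133 \left(-3\right)} = \frac{1}{-2835 - 399} = \frac{1}{-3234} = - \frac{1}{3234}$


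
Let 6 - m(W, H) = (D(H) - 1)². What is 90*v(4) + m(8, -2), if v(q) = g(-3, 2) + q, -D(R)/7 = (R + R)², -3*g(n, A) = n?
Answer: -12313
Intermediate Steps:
g(n, A) = -n/3
D(R) = -28*R² (D(R) = -7*(R + R)² = -7*4*R² = -28*R²)
m(W, H) = 6 - (-1 - 28*H²)² (m(W, H) = 6 - (-28*H² - 1)² = 6 - (-1 - 28*H²)²)
v(q) = 1 + q (v(q) = -⅓*(-3) + q = 1 + q)
90*v(4) + m(8, -2) = 90*(1 + 4) + (6 - (1 + 28*(-2)²)²) = 90*5 + (6 - (1 + 28*4)²) = 450 + (6 - (1 + 112)²) = 450 + (6 - 1*113²) = 450 + (6 - 1*12769) = 450 + (6 - 12769) = 450 - 12763 = -12313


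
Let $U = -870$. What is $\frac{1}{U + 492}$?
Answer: $- \frac{1}{378} \approx -0.0026455$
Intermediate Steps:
$\frac{1}{U + 492} = \frac{1}{-870 + 492} = \frac{1}{-378} = - \frac{1}{378}$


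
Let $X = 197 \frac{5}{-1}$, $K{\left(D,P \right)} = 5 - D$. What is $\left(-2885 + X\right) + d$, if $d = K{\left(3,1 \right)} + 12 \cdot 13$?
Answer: $-3712$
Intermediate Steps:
$X = -985$ ($X = 197 \cdot 5 \left(-1\right) = 197 \left(-5\right) = -985$)
$d = 158$ ($d = \left(5 - 3\right) + 12 \cdot 13 = \left(5 - 3\right) + 156 = 2 + 156 = 158$)
$\left(-2885 + X\right) + d = \left(-2885 - 985\right) + 158 = -3870 + 158 = -3712$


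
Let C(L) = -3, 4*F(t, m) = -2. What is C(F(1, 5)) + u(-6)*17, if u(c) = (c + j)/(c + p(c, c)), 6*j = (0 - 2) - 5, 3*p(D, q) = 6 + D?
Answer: 623/36 ≈ 17.306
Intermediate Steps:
F(t, m) = -½ (F(t, m) = (¼)*(-2) = -½)
p(D, q) = 2 + D/3 (p(D, q) = (6 + D)/3 = 2 + D/3)
j = -7/6 (j = ((0 - 2) - 5)/6 = (-2 - 5)/6 = (⅙)*(-7) = -7/6 ≈ -1.1667)
u(c) = (-7/6 + c)/(2 + 4*c/3) (u(c) = (c - 7/6)/(c + (2 + c/3)) = (-7/6 + c)/(2 + 4*c/3))
C(F(1, 5)) + u(-6)*17 = -3 + ((-7 + 6*(-6))/(4*(3 + 2*(-6))))*17 = -3 + ((-7 - 36)/(4*(3 - 12)))*17 = -3 + ((¼)*(-43)/(-9))*17 = -3 + ((¼)*(-⅑)*(-43))*17 = -3 + (43/36)*17 = -3 + 731/36 = 623/36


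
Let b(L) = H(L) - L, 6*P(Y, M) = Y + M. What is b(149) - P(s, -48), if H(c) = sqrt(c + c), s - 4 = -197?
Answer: -653/6 + sqrt(298) ≈ -91.571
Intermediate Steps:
s = -193 (s = 4 - 197 = -193)
P(Y, M) = M/6 + Y/6 (P(Y, M) = (Y + M)/6 = (M + Y)/6 = M/6 + Y/6)
H(c) = sqrt(2)*sqrt(c) (H(c) = sqrt(2*c) = sqrt(2)*sqrt(c))
b(L) = -L + sqrt(2)*sqrt(L) (b(L) = sqrt(2)*sqrt(L) - L = -L + sqrt(2)*sqrt(L))
b(149) - P(s, -48) = (-1*149 + sqrt(2)*sqrt(149)) - ((1/6)*(-48) + (1/6)*(-193)) = (-149 + sqrt(298)) - (-8 - 193/6) = (-149 + sqrt(298)) - 1*(-241/6) = (-149 + sqrt(298)) + 241/6 = -653/6 + sqrt(298)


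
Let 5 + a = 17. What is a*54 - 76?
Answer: 572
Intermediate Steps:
a = 12 (a = -5 + 17 = 12)
a*54 - 76 = 12*54 - 76 = 648 - 76 = 572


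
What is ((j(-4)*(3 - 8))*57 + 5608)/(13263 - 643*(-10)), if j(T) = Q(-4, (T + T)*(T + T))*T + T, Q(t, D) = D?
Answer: 79708/19693 ≈ 4.0475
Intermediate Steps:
j(T) = T + 4*T**3 (j(T) = ((T + T)*(T + T))*T + T = ((2*T)*(2*T))*T + T = (4*T**2)*T + T = 4*T**3 + T = T + 4*T**3)
((j(-4)*(3 - 8))*57 + 5608)/(13263 - 643*(-10)) = (((-4 + 4*(-4)**3)*(3 - 8))*57 + 5608)/(13263 - 643*(-10)) = (((-4 + 4*(-64))*(-5))*57 + 5608)/(13263 + 6430) = (((-4 - 256)*(-5))*57 + 5608)/19693 = (-260*(-5)*57 + 5608)*(1/19693) = (1300*57 + 5608)*(1/19693) = (74100 + 5608)*(1/19693) = 79708*(1/19693) = 79708/19693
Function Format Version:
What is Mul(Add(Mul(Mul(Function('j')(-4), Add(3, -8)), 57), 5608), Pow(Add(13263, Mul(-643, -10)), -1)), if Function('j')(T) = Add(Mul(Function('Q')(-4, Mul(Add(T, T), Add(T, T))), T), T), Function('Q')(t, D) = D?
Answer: Rational(79708, 19693) ≈ 4.0475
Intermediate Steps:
Function('j')(T) = Add(T, Mul(4, Pow(T, 3))) (Function('j')(T) = Add(Mul(Mul(Add(T, T), Add(T, T)), T), T) = Add(Mul(Mul(Mul(2, T), Mul(2, T)), T), T) = Add(Mul(Mul(4, Pow(T, 2)), T), T) = Add(Mul(4, Pow(T, 3)), T) = Add(T, Mul(4, Pow(T, 3))))
Mul(Add(Mul(Mul(Function('j')(-4), Add(3, -8)), 57), 5608), Pow(Add(13263, Mul(-643, -10)), -1)) = Mul(Add(Mul(Mul(Add(-4, Mul(4, Pow(-4, 3))), Add(3, -8)), 57), 5608), Pow(Add(13263, Mul(-643, -10)), -1)) = Mul(Add(Mul(Mul(Add(-4, Mul(4, -64)), -5), 57), 5608), Pow(Add(13263, 6430), -1)) = Mul(Add(Mul(Mul(Add(-4, -256), -5), 57), 5608), Pow(19693, -1)) = Mul(Add(Mul(Mul(-260, -5), 57), 5608), Rational(1, 19693)) = Mul(Add(Mul(1300, 57), 5608), Rational(1, 19693)) = Mul(Add(74100, 5608), Rational(1, 19693)) = Mul(79708, Rational(1, 19693)) = Rational(79708, 19693)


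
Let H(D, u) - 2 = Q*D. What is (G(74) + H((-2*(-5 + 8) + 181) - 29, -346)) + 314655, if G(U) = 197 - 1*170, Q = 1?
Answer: 314830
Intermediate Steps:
G(U) = 27 (G(U) = 197 - 170 = 27)
H(D, u) = 2 + D (H(D, u) = 2 + 1*D = 2 + D)
(G(74) + H((-2*(-5 + 8) + 181) - 29, -346)) + 314655 = (27 + (2 + ((-2*(-5 + 8) + 181) - 29))) + 314655 = (27 + (2 + ((-2*3 + 181) - 29))) + 314655 = (27 + (2 + ((-6 + 181) - 29))) + 314655 = (27 + (2 + (175 - 29))) + 314655 = (27 + (2 + 146)) + 314655 = (27 + 148) + 314655 = 175 + 314655 = 314830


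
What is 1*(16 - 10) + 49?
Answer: 55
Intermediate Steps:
1*(16 - 10) + 49 = 1*6 + 49 = 6 + 49 = 55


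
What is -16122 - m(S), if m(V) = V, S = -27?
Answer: -16095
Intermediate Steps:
-16122 - m(S) = -16122 - 1*(-27) = -16122 + 27 = -16095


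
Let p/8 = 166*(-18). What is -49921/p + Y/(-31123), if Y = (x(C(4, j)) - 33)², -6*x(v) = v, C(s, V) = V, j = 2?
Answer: 509043761/247988064 ≈ 2.0527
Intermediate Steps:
p = -23904 (p = 8*(166*(-18)) = 8*(-2988) = -23904)
x(v) = -v/6
Y = 10000/9 (Y = (-⅙*2 - 33)² = (-⅓ - 33)² = (-100/3)² = 10000/9 ≈ 1111.1)
-49921/p + Y/(-31123) = -49921/(-23904) + (10000/9)/(-31123) = -49921*(-1/23904) + (10000/9)*(-1/31123) = 49921/23904 - 10000/280107 = 509043761/247988064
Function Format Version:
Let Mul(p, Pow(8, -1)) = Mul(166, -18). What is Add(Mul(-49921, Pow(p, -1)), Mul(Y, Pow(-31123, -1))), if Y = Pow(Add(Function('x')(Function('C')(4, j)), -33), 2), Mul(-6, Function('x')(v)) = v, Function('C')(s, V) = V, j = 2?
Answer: Rational(509043761, 247988064) ≈ 2.0527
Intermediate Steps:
p = -23904 (p = Mul(8, Mul(166, -18)) = Mul(8, -2988) = -23904)
Function('x')(v) = Mul(Rational(-1, 6), v)
Y = Rational(10000, 9) (Y = Pow(Add(Mul(Rational(-1, 6), 2), -33), 2) = Pow(Add(Rational(-1, 3), -33), 2) = Pow(Rational(-100, 3), 2) = Rational(10000, 9) ≈ 1111.1)
Add(Mul(-49921, Pow(p, -1)), Mul(Y, Pow(-31123, -1))) = Add(Mul(-49921, Pow(-23904, -1)), Mul(Rational(10000, 9), Pow(-31123, -1))) = Add(Mul(-49921, Rational(-1, 23904)), Mul(Rational(10000, 9), Rational(-1, 31123))) = Add(Rational(49921, 23904), Rational(-10000, 280107)) = Rational(509043761, 247988064)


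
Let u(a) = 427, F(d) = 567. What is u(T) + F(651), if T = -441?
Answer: 994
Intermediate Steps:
u(T) + F(651) = 427 + 567 = 994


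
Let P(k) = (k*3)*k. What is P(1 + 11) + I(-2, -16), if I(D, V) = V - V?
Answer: 432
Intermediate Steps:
I(D, V) = 0
P(k) = 3*k**2 (P(k) = (3*k)*k = 3*k**2)
P(1 + 11) + I(-2, -16) = 3*(1 + 11)**2 + 0 = 3*12**2 + 0 = 3*144 + 0 = 432 + 0 = 432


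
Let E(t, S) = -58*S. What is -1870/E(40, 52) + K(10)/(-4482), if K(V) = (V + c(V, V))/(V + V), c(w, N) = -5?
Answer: 4190293/6758856 ≈ 0.61997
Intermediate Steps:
K(V) = (-5 + V)/(2*V) (K(V) = (V - 5)/(V + V) = (-5 + V)/((2*V)) = (-5 + V)*(1/(2*V)) = (-5 + V)/(2*V))
-1870/E(40, 52) + K(10)/(-4482) = -1870/((-58*52)) + ((½)*(-5 + 10)/10)/(-4482) = -1870/(-3016) + ((½)*(⅒)*5)*(-1/4482) = -1870*(-1/3016) + (¼)*(-1/4482) = 935/1508 - 1/17928 = 4190293/6758856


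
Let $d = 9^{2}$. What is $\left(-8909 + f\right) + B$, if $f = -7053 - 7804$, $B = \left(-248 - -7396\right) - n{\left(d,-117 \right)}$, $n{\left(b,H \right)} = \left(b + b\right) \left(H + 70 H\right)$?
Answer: $1329116$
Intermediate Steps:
$d = 81$
$n{\left(b,H \right)} = 142 H b$ ($n{\left(b,H \right)} = 2 b 71 H = 142 H b$)
$B = 1352882$ ($B = \left(-248 - -7396\right) - 142 \left(-117\right) 81 = \left(-248 + 7396\right) - -1345734 = 7148 + 1345734 = 1352882$)
$f = -14857$ ($f = -7053 - 7804 = -14857$)
$\left(-8909 + f\right) + B = \left(-8909 - 14857\right) + 1352882 = -23766 + 1352882 = 1329116$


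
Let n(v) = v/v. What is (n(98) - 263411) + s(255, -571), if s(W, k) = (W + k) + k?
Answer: -264297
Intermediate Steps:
n(v) = 1
s(W, k) = W + 2*k
(n(98) - 263411) + s(255, -571) = (1 - 263411) + (255 + 2*(-571)) = -263410 + (255 - 1142) = -263410 - 887 = -264297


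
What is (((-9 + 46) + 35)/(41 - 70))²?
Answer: 5184/841 ≈ 6.1641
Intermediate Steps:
(((-9 + 46) + 35)/(41 - 70))² = ((37 + 35)/(-29))² = (72*(-1/29))² = (-72/29)² = 5184/841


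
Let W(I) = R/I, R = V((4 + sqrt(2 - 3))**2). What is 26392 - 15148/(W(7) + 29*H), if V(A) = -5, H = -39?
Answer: 104591730/3961 ≈ 26405.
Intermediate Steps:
R = -5
W(I) = -5/I
26392 - 15148/(W(7) + 29*H) = 26392 - 15148/(-5/7 + 29*(-39)) = 26392 - 15148/(-5*1/7 - 1131) = 26392 - 15148/(-5/7 - 1131) = 26392 - 15148/(-7922/7) = 26392 - 15148*(-7)/7922 = 26392 - 1*(-53018/3961) = 26392 + 53018/3961 = 104591730/3961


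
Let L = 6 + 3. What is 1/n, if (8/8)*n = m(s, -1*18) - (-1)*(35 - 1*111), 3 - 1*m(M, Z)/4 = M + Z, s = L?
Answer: -1/28 ≈ -0.035714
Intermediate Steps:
L = 9
s = 9
m(M, Z) = 12 - 4*M - 4*Z (m(M, Z) = 12 - 4*(M + Z) = 12 + (-4*M - 4*Z) = 12 - 4*M - 4*Z)
n = -28 (n = (12 - 4*9 - (-4)*18) - (-1)*(35 - 1*111) = (12 - 36 - 4*(-18)) - (-1)*(35 - 111) = (12 - 36 + 72) - (-1)*(-76) = 48 - 1*76 = 48 - 76 = -28)
1/n = 1/(-28) = -1/28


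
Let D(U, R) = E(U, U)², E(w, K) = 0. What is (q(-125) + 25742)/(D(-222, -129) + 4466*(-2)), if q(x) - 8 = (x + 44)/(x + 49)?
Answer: -279583/96976 ≈ -2.8830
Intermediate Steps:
q(x) = 8 + (44 + x)/(49 + x) (q(x) = 8 + (x + 44)/(x + 49) = 8 + (44 + x)/(49 + x))
D(U, R) = 0 (D(U, R) = 0² = 0)
(q(-125) + 25742)/(D(-222, -129) + 4466*(-2)) = ((436 + 9*(-125))/(49 - 125) + 25742)/(0 + 4466*(-2)) = ((436 - 1125)/(-76) + 25742)/(0 - 8932) = (-1/76*(-689) + 25742)/(-8932) = (689/76 + 25742)*(-1/8932) = (1957081/76)*(-1/8932) = -279583/96976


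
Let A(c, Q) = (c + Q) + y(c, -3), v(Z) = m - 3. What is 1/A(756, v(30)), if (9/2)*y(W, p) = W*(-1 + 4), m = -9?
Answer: 1/1248 ≈ 0.00080128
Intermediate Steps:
y(W, p) = 2*W/3 (y(W, p) = 2*(W*(-1 + 4))/9 = 2*(W*3)/9 = 2*(3*W)/9 = 2*W/3)
v(Z) = -12 (v(Z) = -9 - 3 = -12)
A(c, Q) = Q + 5*c/3 (A(c, Q) = (c + Q) + 2*c/3 = (Q + c) + 2*c/3 = Q + 5*c/3)
1/A(756, v(30)) = 1/(-12 + (5/3)*756) = 1/(-12 + 1260) = 1/1248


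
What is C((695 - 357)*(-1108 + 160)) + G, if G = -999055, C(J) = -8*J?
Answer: 1564337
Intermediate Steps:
C((695 - 357)*(-1108 + 160)) + G = -8*(695 - 357)*(-1108 + 160) - 999055 = -2704*(-948) - 999055 = -8*(-320424) - 999055 = 2563392 - 999055 = 1564337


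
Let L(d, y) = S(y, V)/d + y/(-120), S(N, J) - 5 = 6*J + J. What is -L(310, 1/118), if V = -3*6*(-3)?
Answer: -542297/438960 ≈ -1.2354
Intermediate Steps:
V = 54 (V = -18*(-3) = 54)
S(N, J) = 5 + 7*J (S(N, J) = 5 + (6*J + J) = 5 + 7*J)
L(d, y) = 383/d - y/120 (L(d, y) = (5 + 7*54)/d + y/(-120) = (5 + 378)/d + y*(-1/120) = 383/d - y/120)
-L(310, 1/118) = -(383/310 - 1/120/118) = -(383*(1/310) - 1/120*1/118) = -(383/310 - 1/14160) = -1*542297/438960 = -542297/438960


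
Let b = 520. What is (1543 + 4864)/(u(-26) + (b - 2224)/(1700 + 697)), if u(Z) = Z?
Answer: -5119193/21342 ≈ -239.86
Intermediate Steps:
(1543 + 4864)/(u(-26) + (b - 2224)/(1700 + 697)) = (1543 + 4864)/(-26 + (520 - 2224)/(1700 + 697)) = 6407/(-26 - 1704/2397) = 6407/(-26 - 1704*1/2397) = 6407/(-26 - 568/799) = 6407/(-21342/799) = 6407*(-799/21342) = -5119193/21342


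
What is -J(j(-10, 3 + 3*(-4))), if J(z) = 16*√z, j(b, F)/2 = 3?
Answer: -16*√6 ≈ -39.192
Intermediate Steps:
j(b, F) = 6 (j(b, F) = 2*3 = 6)
-J(j(-10, 3 + 3*(-4))) = -16*√6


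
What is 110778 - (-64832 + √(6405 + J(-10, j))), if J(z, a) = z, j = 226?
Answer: 175610 - √6395 ≈ 1.7553e+5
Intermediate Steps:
110778 - (-64832 + √(6405 + J(-10, j))) = 110778 - (-64832 + √(6405 - 10)) = 110778 - (-64832 + √6395) = 110778 + (64832 - √6395) = 175610 - √6395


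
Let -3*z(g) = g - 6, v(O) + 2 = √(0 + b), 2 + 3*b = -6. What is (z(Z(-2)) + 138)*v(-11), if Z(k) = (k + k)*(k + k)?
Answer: -808/3 + 808*I*√6/9 ≈ -269.33 + 219.91*I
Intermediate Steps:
b = -8/3 (b = -⅔ + (⅓)*(-6) = -⅔ - 2 = -8/3 ≈ -2.6667)
Z(k) = 4*k² (Z(k) = (2*k)*(2*k) = 4*k²)
v(O) = -2 + 2*I*√6/3 (v(O) = -2 + √(0 - 8/3) = -2 + √(-8/3) = -2 + 2*I*√6/3)
z(g) = 2 - g/3 (z(g) = -(g - 6)/3 = -(-6 + g)/3 = 2 - g/3)
(z(Z(-2)) + 138)*v(-11) = ((2 - 4*(-2)²/3) + 138)*(-2 + 2*I*√6/3) = ((2 - 4*4/3) + 138)*(-2 + 2*I*√6/3) = ((2 - ⅓*16) + 138)*(-2 + 2*I*√6/3) = ((2 - 16/3) + 138)*(-2 + 2*I*√6/3) = (-10/3 + 138)*(-2 + 2*I*√6/3) = 404*(-2 + 2*I*√6/3)/3 = -808/3 + 808*I*√6/9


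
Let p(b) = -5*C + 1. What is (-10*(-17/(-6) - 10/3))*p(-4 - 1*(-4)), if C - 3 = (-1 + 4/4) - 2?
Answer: -20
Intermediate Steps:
C = 1 (C = 3 + ((-1 + 4/4) - 2) = 3 + ((-1 + 4*(¼)) - 2) = 3 + ((-1 + 1) - 2) = 3 + (0 - 2) = 3 - 2 = 1)
p(b) = -4 (p(b) = -5*1 + 1 = -5 + 1 = -4)
(-10*(-17/(-6) - 10/3))*p(-4 - 1*(-4)) = -10*(-17/(-6) - 10/3)*(-4) = -10*(-17*(-⅙) - 10*⅓)*(-4) = -10*(17/6 - 10/3)*(-4) = -10*(-½)*(-4) = 5*(-4) = -20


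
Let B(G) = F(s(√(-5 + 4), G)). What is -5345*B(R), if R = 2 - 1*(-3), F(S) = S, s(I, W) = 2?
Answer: -10690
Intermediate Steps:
R = 5 (R = 2 + 3 = 5)
B(G) = 2
-5345*B(R) = -5345*2 = -10690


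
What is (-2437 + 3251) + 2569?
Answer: 3383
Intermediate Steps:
(-2437 + 3251) + 2569 = 814 + 2569 = 3383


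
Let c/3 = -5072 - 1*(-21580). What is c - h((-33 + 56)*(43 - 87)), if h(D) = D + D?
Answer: 51548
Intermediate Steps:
c = 49524 (c = 3*(-5072 - 1*(-21580)) = 3*(-5072 + 21580) = 3*16508 = 49524)
h(D) = 2*D
c - h((-33 + 56)*(43 - 87)) = 49524 - 2*(-33 + 56)*(43 - 87) = 49524 - 2*23*(-44) = 49524 - 2*(-1012) = 49524 - 1*(-2024) = 49524 + 2024 = 51548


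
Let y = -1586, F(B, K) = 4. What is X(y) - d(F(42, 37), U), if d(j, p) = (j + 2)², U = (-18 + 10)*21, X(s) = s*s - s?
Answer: 2516946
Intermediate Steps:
X(s) = s² - s
U = -168 (U = -8*21 = -168)
d(j, p) = (2 + j)²
X(y) - d(F(42, 37), U) = -1586*(-1 - 1586) - (2 + 4)² = -1586*(-1587) - 1*6² = 2516982 - 1*36 = 2516982 - 36 = 2516946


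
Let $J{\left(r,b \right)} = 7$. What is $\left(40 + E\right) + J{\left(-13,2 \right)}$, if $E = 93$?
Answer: $140$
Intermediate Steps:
$\left(40 + E\right) + J{\left(-13,2 \right)} = \left(40 + 93\right) + 7 = 133 + 7 = 140$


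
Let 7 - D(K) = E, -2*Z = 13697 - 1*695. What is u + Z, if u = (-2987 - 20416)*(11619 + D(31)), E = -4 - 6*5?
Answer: -272885481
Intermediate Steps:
E = -34 (E = -4 - 30 = -34)
Z = -6501 (Z = -(13697 - 1*695)/2 = -(13697 - 695)/2 = -1/2*13002 = -6501)
D(K) = 41 (D(K) = 7 - 1*(-34) = 7 + 34 = 41)
u = -272878980 (u = (-2987 - 20416)*(11619 + 41) = -23403*11660 = -272878980)
u + Z = -272878980 - 6501 = -272885481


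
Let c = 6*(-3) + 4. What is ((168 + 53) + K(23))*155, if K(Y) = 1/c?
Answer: 479415/14 ≈ 34244.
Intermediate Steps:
c = -14 (c = -18 + 4 = -14)
K(Y) = -1/14 (K(Y) = 1/(-14) = -1/14)
((168 + 53) + K(23))*155 = ((168 + 53) - 1/14)*155 = (221 - 1/14)*155 = (3093/14)*155 = 479415/14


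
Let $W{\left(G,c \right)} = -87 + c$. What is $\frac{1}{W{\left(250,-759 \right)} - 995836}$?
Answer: $- \frac{1}{996682} \approx -1.0033 \cdot 10^{-6}$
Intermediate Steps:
$\frac{1}{W{\left(250,-759 \right)} - 995836} = \frac{1}{\left(-87 - 759\right) - 995836} = \frac{1}{-846 - 995836} = \frac{1}{-996682} = - \frac{1}{996682}$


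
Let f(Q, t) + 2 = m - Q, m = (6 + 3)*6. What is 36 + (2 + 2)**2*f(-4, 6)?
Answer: 932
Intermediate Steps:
m = 54 (m = 9*6 = 54)
f(Q, t) = 52 - Q (f(Q, t) = -2 + (54 - Q) = 52 - Q)
36 + (2 + 2)**2*f(-4, 6) = 36 + (2 + 2)**2*(52 - 1*(-4)) = 36 + 4**2*(52 + 4) = 36 + 16*56 = 36 + 896 = 932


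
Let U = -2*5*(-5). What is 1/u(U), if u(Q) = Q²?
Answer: 1/2500 ≈ 0.00040000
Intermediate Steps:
U = 50 (U = -10*(-5) = 50)
1/u(U) = 1/(50²) = 1/2500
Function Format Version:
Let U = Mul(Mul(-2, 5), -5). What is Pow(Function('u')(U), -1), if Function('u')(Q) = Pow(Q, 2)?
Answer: Rational(1, 2500) ≈ 0.00040000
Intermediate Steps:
U = 50 (U = Mul(-10, -5) = 50)
Pow(Function('u')(U), -1) = Pow(Pow(50, 2), -1) = Pow(2500, -1) = Rational(1, 2500)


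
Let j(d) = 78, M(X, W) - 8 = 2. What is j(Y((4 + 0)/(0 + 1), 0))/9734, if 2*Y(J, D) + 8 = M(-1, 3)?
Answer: 39/4867 ≈ 0.0080131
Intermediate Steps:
M(X, W) = 10 (M(X, W) = 8 + 2 = 10)
Y(J, D) = 1 (Y(J, D) = -4 + (½)*10 = -4 + 5 = 1)
j(Y((4 + 0)/(0 + 1), 0))/9734 = 78/9734 = 78*(1/9734) = 39/4867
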